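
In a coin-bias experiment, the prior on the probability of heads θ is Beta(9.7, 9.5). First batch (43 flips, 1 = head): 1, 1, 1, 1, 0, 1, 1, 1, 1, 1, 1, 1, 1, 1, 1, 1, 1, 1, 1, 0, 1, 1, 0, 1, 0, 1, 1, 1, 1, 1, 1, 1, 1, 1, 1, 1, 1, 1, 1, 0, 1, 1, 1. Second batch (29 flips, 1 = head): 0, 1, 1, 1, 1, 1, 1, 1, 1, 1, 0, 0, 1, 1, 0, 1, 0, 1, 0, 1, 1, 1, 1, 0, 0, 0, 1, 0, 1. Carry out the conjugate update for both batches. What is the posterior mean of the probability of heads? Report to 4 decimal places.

The Beta prior is conjugate to a Binomial/Bernoulli likelihood; the update adds successes to α and failures to β.
After batch 1: Beta(9.7+38, 9.5+5) = Beta(47.7, 14.5).
After batch 2: Beta(47.7+19, 14.5+10) = Beta(66.7, 24.5).
Posterior mean = α/(α+β) = 66.7/91.2 = 0.7314.

0.7314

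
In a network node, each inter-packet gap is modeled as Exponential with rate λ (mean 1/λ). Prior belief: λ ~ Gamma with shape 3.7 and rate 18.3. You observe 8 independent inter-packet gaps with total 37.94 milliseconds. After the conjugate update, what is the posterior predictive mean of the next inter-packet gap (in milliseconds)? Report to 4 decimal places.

5.2561

With a Gamma(shape α, rate β) prior on the exponential rate λ, the posterior after n observations with total T = Σxᵢ is Gamma(α+n, β+T).
Posterior: Gamma(3.7+8, 18.3+37.94) = Gamma(11.7, 56.24).
The predictive distribution for the next observation is Lomax; its mean is β/(α−1) = 56.24/10.7 = 5.2561.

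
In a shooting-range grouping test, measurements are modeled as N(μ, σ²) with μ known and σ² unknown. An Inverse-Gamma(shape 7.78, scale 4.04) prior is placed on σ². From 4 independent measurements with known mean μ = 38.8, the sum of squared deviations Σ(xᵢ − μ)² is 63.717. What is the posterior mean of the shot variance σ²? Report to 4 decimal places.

With known mean μ and an Inverse-Gamma(α, β) prior on σ², the Normal likelihood is conjugate: posterior is Inv-Gamma(α + n/2, β + Σ(xᵢ−μ)²/2).
Posterior: Inv-Gamma(7.78 + 4/2, 4.04 + 63.717/2) = Inv-Gamma(9.78, 35.8985).
E[σ²|data] = β/(α−1) = 35.8985/8.78 = 4.0887.

4.0887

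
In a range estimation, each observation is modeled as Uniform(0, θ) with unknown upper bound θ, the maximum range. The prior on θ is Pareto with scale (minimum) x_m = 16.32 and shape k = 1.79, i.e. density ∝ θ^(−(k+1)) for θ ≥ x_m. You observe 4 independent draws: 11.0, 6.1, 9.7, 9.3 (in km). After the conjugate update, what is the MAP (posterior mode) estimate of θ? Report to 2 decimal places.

16.32

A Pareto(scale x_m, shape k) prior on the upper bound θ of Uniform(0, θ) is conjugate: posterior is Pareto(max(x_m, max xᵢ), k + n).
Sample maximum = 11.0; prior scale x_m = 16.32 → posterior scale = max = 16.32.
Posterior shape = 1.79 + 4 = 5.79.
The Pareto density is decreasing on [x_m, ∞), so the mode is x_m = 16.32.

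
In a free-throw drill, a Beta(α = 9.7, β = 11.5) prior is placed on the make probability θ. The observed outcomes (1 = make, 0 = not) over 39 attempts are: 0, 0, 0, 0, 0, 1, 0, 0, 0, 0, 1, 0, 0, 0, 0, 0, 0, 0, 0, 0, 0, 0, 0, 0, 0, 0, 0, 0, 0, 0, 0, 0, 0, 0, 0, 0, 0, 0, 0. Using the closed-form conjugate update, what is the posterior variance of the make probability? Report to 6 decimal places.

The Beta prior is conjugate to a Binomial/Bernoulli likelihood; the update adds successes to α and failures to β.
Posterior: Beta(α+k, β+n−k) = Beta(9.7+2, 11.5+37) = Beta(11.7, 48.5).
Var = αβ/((α+β)²(α+β+1)) = 11.7·48.5/(60.2²·61.2) = 0.002558.

0.002558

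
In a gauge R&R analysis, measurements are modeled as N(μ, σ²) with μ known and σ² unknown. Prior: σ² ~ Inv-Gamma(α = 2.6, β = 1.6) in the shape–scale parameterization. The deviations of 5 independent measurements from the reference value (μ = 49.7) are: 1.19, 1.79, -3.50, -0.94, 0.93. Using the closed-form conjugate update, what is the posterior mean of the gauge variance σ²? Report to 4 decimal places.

2.6608

With known mean μ and an Inverse-Gamma(α, β) prior on σ², the Normal likelihood is conjugate: posterior is Inv-Gamma(α + n/2, β + Σ(xᵢ−μ)²/2).
Σ(xᵢ−μ)² = (1.19)² + (1.79)² + (-3.50)² + (-0.94)² + (0.93)² = 18.6187.
Posterior: Inv-Gamma(2.6 + 5/2, 1.6 + 18.6187/2) = Inv-Gamma(5.10, 10.90935).
E[σ²|data] = β/(α−1) = 10.90935/4.10 = 2.6608.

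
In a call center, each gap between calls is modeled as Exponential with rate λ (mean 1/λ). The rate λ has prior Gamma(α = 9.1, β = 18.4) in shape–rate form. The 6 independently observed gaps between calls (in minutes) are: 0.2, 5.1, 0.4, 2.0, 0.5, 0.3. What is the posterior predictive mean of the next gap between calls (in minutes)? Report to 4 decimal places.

With a Gamma(shape α, rate β) prior on the exponential rate λ, the posterior after n observations with total T = Σxᵢ is Gamma(α+n, β+T).
Sum of observations T = 8.5 minutes; n = 6.
Posterior: Gamma(9.1+6, 18.4+8.5) = Gamma(15.1, 26.9).
The predictive distribution for the next observation is Lomax; its mean is β/(α−1) = 26.9/14.1 = 1.9078.

1.9078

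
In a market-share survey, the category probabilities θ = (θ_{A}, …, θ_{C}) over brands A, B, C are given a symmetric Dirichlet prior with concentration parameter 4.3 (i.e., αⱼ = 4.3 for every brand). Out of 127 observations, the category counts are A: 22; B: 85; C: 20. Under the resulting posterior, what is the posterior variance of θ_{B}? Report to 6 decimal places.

0.001639

The Dirichlet prior is conjugate to the Multinomial likelihood: each posterior αⱼ = prior αⱼ + observed count nⱼ.
Posterior concentration: (26.3, 89.3, 24.3), total = 139.9.
Var[θ_j] = α_j(Σα−α_j)/((Σα)²(Σα+1)) = 89.3·50.6/(139.9²·140.9) = 0.001639.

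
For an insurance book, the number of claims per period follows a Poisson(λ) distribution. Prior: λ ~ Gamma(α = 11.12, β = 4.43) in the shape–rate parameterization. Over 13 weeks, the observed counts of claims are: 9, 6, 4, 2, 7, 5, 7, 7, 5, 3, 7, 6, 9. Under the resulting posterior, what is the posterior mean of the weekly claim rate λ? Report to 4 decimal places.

5.0557

With a Gamma(shape α, rate β) prior, the Poisson likelihood is conjugate: the posterior is Gamma(α + ΣXᵢ, β + n).
Sum of counts S = 77 over n = 13 weeks.
Posterior: Gamma(α+S, β+n) = Gamma(11.12+77, 4.43+13) = Gamma(88.12, 17.43).
Posterior mean = α/β = 88.12/17.43 = 5.0557.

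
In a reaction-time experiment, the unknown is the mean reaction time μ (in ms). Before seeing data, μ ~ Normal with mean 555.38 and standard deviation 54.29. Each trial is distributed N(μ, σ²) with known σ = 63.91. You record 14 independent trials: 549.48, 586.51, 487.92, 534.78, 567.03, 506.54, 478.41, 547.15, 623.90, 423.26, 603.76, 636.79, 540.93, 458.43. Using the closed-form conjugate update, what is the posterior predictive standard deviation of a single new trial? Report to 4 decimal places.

For Normal data with known variance σ², a Normal(μ₀, σ₀²) prior on μ is conjugate. Posterior precision = 1/σ₀² + n/σ²; posterior mean is the precision-weighted average of μ₀ and x̄.
σ₀² = 54.29² = 2947.4041, σ² = 63.91² = 4084.4881; σ² + n·σ₀² = 4084.4881 + 14·2947.4041 = 45348.1455.
Posterior precision = 1/σ₀² + n/σ² = 1/2947.4041 + 14/4084.4881 = (σ² + n·σ₀²)/(σ₀²σ²) = 45348.1455/(2947.4041·4084.4881); posterior variance σₙ² = σ₀²σ²/(σ² + n·σ₀²) = 2947.4041·4084.4881/45348.1455 = 265.471429.
Predictive variance for one new observation = σₙ² + σ² = 2947.4041·4084.4881/45348.1455 + 4084.4881 = σ²·(σ₀² + 45348.1455)/45348.1455 = 4084.4881·48295.5496/45348.1455 = 4349.959529; SD = √(4084.4881·48295.5496/45348.1455) = 65.9542.

65.9542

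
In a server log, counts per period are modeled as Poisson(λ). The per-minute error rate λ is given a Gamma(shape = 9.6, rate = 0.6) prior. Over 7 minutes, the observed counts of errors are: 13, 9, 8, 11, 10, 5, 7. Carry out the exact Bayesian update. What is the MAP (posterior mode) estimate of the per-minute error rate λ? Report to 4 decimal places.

9.4211

With a Gamma(shape α, rate β) prior, the Poisson likelihood is conjugate: the posterior is Gamma(α + ΣXᵢ, β + n).
Sum of counts S = 63 over n = 7 minutes.
Posterior: Gamma(α+S, β+n) = Gamma(9.6+63, 0.6+7) = Gamma(72.6, 7.6).
Mode of Gamma(α,β) for α≥1 is (α−1)/β = 71.6/7.6 = 9.4211.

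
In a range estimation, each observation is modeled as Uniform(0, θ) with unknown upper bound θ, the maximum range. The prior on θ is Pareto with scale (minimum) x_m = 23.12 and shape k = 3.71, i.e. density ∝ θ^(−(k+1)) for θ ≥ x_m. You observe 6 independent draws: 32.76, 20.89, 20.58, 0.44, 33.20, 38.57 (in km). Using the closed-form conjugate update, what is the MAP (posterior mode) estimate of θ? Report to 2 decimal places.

38.57

A Pareto(scale x_m, shape k) prior on the upper bound θ of Uniform(0, θ) is conjugate: posterior is Pareto(max(x_m, max xᵢ), k + n).
Sample maximum = 38.57; prior scale x_m = 23.12 → posterior scale = max = 38.57.
Posterior shape = 3.71 + 6 = 9.71.
The Pareto density is decreasing on [x_m, ∞), so the mode is x_m = 38.57.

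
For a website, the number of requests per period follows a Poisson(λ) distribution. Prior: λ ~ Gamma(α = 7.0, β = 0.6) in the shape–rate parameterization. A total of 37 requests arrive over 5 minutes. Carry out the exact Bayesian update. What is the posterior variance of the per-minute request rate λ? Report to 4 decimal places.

With a Gamma(shape α, rate β) prior, the Poisson likelihood is conjugate: the posterior is Gamma(α + ΣXᵢ, β + n).
Posterior: Gamma(α+S, β+n) = Gamma(7.0+37, 0.6+5) = Gamma(44.0, 5.6).
Var = α/β² = 44.0/5.6² = 1.4031.

1.4031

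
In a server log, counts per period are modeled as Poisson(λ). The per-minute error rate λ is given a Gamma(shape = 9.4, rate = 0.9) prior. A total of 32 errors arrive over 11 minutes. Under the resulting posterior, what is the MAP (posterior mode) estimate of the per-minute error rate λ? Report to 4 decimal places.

With a Gamma(shape α, rate β) prior, the Poisson likelihood is conjugate: the posterior is Gamma(α + ΣXᵢ, β + n).
Posterior: Gamma(α+S, β+n) = Gamma(9.4+32, 0.9+11) = Gamma(41.4, 11.9).
Mode of Gamma(α,β) for α≥1 is (α−1)/β = 40.4/11.9 = 3.3950.

3.3950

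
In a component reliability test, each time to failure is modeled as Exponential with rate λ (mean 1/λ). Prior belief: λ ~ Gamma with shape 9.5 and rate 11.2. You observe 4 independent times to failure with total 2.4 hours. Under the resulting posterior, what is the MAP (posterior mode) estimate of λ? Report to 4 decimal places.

With a Gamma(shape α, rate β) prior on the exponential rate λ, the posterior after n observations with total T = Σxᵢ is Gamma(α+n, β+T).
Posterior: Gamma(9.5+4, 11.2+2.4) = Gamma(13.5, 13.6).
Mode = (α−1)/β = 0.9191.

0.9191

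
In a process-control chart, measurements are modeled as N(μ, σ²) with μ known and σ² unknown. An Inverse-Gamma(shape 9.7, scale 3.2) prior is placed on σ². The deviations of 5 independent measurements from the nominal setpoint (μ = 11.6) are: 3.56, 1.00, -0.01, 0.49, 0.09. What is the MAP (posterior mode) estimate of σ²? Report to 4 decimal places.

With known mean μ and an Inverse-Gamma(α, β) prior on σ², the Normal likelihood is conjugate: posterior is Inv-Gamma(α + n/2, β + Σ(xᵢ−μ)²/2).
Σ(xᵢ−μ)² = (3.56)² + (1.00)² + (-0.01)² + (0.49)² + (0.09)² = 13.9219.
Posterior: Inv-Gamma(9.7 + 5/2, 3.2 + 13.9219/2) = Inv-Gamma(12.20, 10.16095).
Mode = β/(α+1) = 10.16095/13.20 = 0.7698.

0.7698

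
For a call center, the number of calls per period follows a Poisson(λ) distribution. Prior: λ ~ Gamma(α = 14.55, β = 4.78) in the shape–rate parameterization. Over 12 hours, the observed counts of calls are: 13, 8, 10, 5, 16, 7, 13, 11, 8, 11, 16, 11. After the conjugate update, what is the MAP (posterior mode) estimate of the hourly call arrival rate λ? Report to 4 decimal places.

With a Gamma(shape α, rate β) prior, the Poisson likelihood is conjugate: the posterior is Gamma(α + ΣXᵢ, β + n).
Sum of counts S = 129 over n = 12 hours.
Posterior: Gamma(α+S, β+n) = Gamma(14.55+129, 4.78+12) = Gamma(143.55, 16.78).
Mode of Gamma(α,β) for α≥1 is (α−1)/β = 142.55/16.78 = 8.4952.

8.4952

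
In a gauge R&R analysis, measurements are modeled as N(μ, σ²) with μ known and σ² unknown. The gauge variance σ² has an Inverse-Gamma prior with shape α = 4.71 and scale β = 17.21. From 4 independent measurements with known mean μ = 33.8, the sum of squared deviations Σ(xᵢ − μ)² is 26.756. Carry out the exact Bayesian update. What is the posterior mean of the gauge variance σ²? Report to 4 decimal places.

5.3569

With known mean μ and an Inverse-Gamma(α, β) prior on σ², the Normal likelihood is conjugate: posterior is Inv-Gamma(α + n/2, β + Σ(xᵢ−μ)²/2).
Posterior: Inv-Gamma(4.71 + 4/2, 17.21 + 26.756/2) = Inv-Gamma(6.71, 30.5880).
E[σ²|data] = β/(α−1) = 30.5880/5.71 = 5.3569.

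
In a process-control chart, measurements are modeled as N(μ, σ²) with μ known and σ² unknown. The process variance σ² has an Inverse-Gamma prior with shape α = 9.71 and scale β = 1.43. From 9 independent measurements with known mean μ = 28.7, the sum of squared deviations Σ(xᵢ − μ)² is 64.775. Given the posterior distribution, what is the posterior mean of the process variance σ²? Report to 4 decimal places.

With known mean μ and an Inverse-Gamma(α, β) prior on σ², the Normal likelihood is conjugate: posterior is Inv-Gamma(α + n/2, β + Σ(xᵢ−μ)²/2).
Posterior: Inv-Gamma(9.71 + 9/2, 1.43 + 64.775/2) = Inv-Gamma(14.21, 33.8175).
E[σ²|data] = β/(α−1) = 33.8175/13.21 = 2.5600.

2.5600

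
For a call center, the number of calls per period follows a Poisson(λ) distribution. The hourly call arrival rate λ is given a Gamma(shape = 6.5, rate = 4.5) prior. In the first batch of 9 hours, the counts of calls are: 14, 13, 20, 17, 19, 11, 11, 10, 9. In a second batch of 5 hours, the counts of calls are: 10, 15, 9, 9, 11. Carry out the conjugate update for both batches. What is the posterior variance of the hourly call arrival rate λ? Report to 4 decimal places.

With a Gamma(shape α, rate β) prior, the Poisson likelihood is conjugate: the posterior is Gamma(α + ΣXᵢ, β + n).
Batch 1: sum of counts S = 124 over n = 9 hours.
After batch 1: Gamma(α+S, β+n) = Gamma(6.5+124, 4.5+9) = Gamma(130.5, 13.5).
Batch 2: sum of counts S = 54 over n = 5 hours.
After batch 2: Gamma(α+S, β+n) = Gamma(130.5+54, 13.5+5) = Gamma(184.5, 18.5).
Var = α/β² = 184.5/18.5² = 0.5391.

0.5391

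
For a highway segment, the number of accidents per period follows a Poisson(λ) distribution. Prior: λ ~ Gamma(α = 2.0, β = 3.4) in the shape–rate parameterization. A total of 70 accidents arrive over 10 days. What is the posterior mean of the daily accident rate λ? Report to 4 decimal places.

5.3731

With a Gamma(shape α, rate β) prior, the Poisson likelihood is conjugate: the posterior is Gamma(α + ΣXᵢ, β + n).
Posterior: Gamma(α+S, β+n) = Gamma(2.0+70, 3.4+10) = Gamma(72.0, 13.4).
Posterior mean = α/β = 72.0/13.4 = 5.3731.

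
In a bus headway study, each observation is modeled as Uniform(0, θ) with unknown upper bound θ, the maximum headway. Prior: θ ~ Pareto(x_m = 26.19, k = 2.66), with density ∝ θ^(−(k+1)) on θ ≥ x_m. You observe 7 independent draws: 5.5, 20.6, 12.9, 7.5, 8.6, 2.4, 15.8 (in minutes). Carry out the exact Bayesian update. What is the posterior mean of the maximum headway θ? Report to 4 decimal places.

A Pareto(scale x_m, shape k) prior on the upper bound θ of Uniform(0, θ) is conjugate: posterior is Pareto(max(x_m, max xᵢ), k + n).
Sample maximum = 20.6; prior scale x_m = 26.19 → posterior scale = max = 26.19.
Posterior shape = 2.66 + 7 = 9.66.
E[θ|data] = k·x_m/(k−1) = 9.66·26.19/8.66 = 29.2142.

29.2142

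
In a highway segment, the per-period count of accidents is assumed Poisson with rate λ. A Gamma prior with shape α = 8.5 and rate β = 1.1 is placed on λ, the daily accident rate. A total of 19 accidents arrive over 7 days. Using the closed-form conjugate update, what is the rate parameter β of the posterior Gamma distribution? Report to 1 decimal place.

With a Gamma(shape α, rate β) prior, the Poisson likelihood is conjugate: the posterior is Gamma(α + ΣXᵢ, β + n).
Posterior: Gamma(α+S, β+n) = Gamma(8.5+19, 1.1+7) = Gamma(27.5, 8.1).
Posterior β = 8.1.

8.1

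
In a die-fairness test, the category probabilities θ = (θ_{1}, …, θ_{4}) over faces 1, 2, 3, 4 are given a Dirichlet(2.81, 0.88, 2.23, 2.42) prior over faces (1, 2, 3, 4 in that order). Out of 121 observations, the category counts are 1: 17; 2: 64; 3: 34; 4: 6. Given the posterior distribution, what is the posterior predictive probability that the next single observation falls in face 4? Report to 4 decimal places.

0.0651

The Dirichlet prior is conjugate to the Multinomial likelihood: each posterior αⱼ = prior αⱼ + observed count nⱼ.
Posterior concentration: (19.81, 64.88, 36.23, 8.42), total = 129.34.
P(next = 4 | data) = α_{4}/Σα = 0.0651.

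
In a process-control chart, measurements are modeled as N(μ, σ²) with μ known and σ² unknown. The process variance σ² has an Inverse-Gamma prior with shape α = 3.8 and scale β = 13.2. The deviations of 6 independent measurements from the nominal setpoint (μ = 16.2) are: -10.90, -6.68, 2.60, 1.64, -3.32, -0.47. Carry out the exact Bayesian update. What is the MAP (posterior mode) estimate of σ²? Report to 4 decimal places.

With known mean μ and an Inverse-Gamma(α, β) prior on σ², the Normal likelihood is conjugate: posterior is Inv-Gamma(α + n/2, β + Σ(xᵢ−μ)²/2).
Σ(xᵢ−μ)² = (-10.90)² + (-6.68)² + (2.60)² + (1.64)² + (-3.32)² + (-0.47)² = 184.1253.
Posterior: Inv-Gamma(3.8 + 6/2, 13.2 + 184.1253/2) = Inv-Gamma(6.80, 105.26265).
Mode = β/(α+1) = 105.26265/7.80 = 13.4952.

13.4952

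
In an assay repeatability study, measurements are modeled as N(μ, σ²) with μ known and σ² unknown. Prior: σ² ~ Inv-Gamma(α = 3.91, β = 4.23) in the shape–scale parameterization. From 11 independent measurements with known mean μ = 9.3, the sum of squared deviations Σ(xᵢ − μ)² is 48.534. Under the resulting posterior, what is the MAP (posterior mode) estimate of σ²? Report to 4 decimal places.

2.7375

With known mean μ and an Inverse-Gamma(α, β) prior on σ², the Normal likelihood is conjugate: posterior is Inv-Gamma(α + n/2, β + Σ(xᵢ−μ)²/2).
Posterior: Inv-Gamma(3.91 + 11/2, 4.23 + 48.534/2) = Inv-Gamma(9.41, 28.4970).
Mode = β/(α+1) = 28.4970/10.41 = 2.7375.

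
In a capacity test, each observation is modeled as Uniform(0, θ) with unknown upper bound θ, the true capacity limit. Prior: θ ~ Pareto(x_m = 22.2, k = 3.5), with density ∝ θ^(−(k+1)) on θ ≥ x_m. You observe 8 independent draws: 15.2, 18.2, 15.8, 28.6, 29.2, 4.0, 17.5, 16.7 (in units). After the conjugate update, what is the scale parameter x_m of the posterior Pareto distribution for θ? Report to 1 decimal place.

A Pareto(scale x_m, shape k) prior on the upper bound θ of Uniform(0, θ) is conjugate: posterior is Pareto(max(x_m, max xᵢ), k + n).
Sample maximum = 29.2; prior scale x_m = 22.2 → posterior scale = max = 29.2.
Posterior shape = 3.5 + 8 = 11.5.
Posterior scale x_m = 29.2.

29.2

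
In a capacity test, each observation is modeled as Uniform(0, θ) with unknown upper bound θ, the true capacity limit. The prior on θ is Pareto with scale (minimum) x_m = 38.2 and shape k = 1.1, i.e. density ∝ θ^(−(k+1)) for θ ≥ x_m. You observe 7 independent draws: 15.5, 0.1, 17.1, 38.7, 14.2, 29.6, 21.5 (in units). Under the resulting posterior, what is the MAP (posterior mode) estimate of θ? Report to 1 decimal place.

38.7

A Pareto(scale x_m, shape k) prior on the upper bound θ of Uniform(0, θ) is conjugate: posterior is Pareto(max(x_m, max xᵢ), k + n).
Sample maximum = 38.7; prior scale x_m = 38.2 → posterior scale = max = 38.7.
Posterior shape = 1.1 + 7 = 8.1.
The Pareto density is decreasing on [x_m, ∞), so the mode is x_m = 38.7.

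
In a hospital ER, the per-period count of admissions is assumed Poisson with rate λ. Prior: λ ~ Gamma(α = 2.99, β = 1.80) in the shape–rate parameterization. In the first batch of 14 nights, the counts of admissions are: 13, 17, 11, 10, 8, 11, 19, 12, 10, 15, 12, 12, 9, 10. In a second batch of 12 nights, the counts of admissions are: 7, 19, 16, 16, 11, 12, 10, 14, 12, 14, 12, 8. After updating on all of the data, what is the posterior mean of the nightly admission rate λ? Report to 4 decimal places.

With a Gamma(shape α, rate β) prior, the Poisson likelihood is conjugate: the posterior is Gamma(α + ΣXᵢ, β + n).
Batch 1: sum of counts S = 169 over n = 14 nights.
After batch 1: Gamma(α+S, β+n) = Gamma(2.99+169, 1.80+14) = Gamma(171.99, 15.80).
Batch 2: sum of counts S = 151 over n = 12 nights.
After batch 2: Gamma(α+S, β+n) = Gamma(171.99+151, 15.80+12) = Gamma(322.99, 27.80).
Posterior mean = α/β = 322.99/27.80 = 11.6183.

11.6183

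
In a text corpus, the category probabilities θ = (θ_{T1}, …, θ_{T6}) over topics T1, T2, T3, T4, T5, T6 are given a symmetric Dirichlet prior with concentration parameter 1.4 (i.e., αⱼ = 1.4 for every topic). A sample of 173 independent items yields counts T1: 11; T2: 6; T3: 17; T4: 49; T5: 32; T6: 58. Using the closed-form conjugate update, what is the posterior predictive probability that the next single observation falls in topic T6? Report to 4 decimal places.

The Dirichlet prior is conjugate to the Multinomial likelihood: each posterior αⱼ = prior αⱼ + observed count nⱼ.
Posterior concentration: (12.4, 7.4, 18.4, 50.4, 33.4, 59.4), total = 181.4.
P(next = T6 | data) = α_{T6}/Σα = 0.3275.

0.3275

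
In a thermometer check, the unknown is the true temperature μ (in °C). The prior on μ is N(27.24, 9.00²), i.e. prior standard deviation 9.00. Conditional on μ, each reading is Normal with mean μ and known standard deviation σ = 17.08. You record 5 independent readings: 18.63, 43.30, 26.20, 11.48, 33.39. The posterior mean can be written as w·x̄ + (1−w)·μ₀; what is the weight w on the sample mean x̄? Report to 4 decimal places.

0.5813

For Normal data with known variance σ², a Normal(μ₀, σ₀²) prior on μ is conjugate. Posterior precision = 1/σ₀² + n/σ²; posterior mean is the precision-weighted average of μ₀ and x̄.
σ₀² = 9.00² = 81, σ² = 17.08² = 291.7264. Prior precision 1/σ₀² = 1/81; data precision n/σ² = 5/291.7264.
w = (n/σ²)/(1/σ₀² + n/σ²) = n·σ₀²/(σ² + n·σ₀²) = 5·81/(291.7264 + 5·81) = 405/696.7264 = 0.5813.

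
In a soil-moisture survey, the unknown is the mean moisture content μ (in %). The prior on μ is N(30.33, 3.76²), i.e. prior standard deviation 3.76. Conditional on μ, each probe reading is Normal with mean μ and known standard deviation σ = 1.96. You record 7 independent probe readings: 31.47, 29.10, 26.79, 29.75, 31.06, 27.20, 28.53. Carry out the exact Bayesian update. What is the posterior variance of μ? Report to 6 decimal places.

0.528292

For Normal data with known variance σ², a Normal(μ₀, σ₀²) prior on μ is conjugate. Posterior precision = 1/σ₀² + n/σ²; posterior mean is the precision-weighted average of μ₀ and x̄.
σ₀² = 3.76² = 14.1376, σ² = 1.96² = 3.8416; σ² + n·σ₀² = 3.8416 + 7·14.1376 = 102.8048.
Posterior precision = 1/σ₀² + n/σ² = 1/14.1376 + 7/3.8416 = (σ² + n·σ₀²)/(σ₀²σ²) = 102.8048/(14.1376·3.8416); posterior variance σₙ² = σ₀²σ²/(σ² + n·σ₀²) = 14.1376·3.8416/102.8048 = 0.528292.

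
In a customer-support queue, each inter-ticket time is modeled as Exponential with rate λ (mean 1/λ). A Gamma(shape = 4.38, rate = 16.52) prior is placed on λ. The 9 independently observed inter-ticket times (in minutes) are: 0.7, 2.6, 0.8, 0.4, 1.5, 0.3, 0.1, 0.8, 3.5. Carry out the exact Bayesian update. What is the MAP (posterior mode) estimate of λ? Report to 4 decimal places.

With a Gamma(shape α, rate β) prior on the exponential rate λ, the posterior after n observations with total T = Σxᵢ is Gamma(α+n, β+T).
Sum of observations T = 10.7 minutes; n = 9.
Posterior: Gamma(4.38+9, 16.52+10.7) = Gamma(13.38, 27.22).
Mode = (α−1)/β = 0.4548.

0.4548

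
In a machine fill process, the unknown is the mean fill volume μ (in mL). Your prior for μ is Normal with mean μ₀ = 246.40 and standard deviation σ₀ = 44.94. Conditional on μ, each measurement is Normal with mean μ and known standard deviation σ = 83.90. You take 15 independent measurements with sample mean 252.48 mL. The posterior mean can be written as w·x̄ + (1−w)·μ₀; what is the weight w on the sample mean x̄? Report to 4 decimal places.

For Normal data with known variance σ², a Normal(μ₀, σ₀²) prior on μ is conjugate. Posterior precision = 1/σ₀² + n/σ²; posterior mean is the precision-weighted average of μ₀ and x̄.
σ₀² = 44.94² = 2019.6036, σ² = 83.90² = 7039.21. Prior precision 1/σ₀² = 1/2019.6036; data precision n/σ² = 15/7039.21.
w = (n/σ²)/(1/σ₀² + n/σ²) = n·σ₀²/(σ² + n·σ₀²) = 15·2019.6036/(7039.21 + 15·2019.6036) = 30294.054/37333.264 = 0.8114.

0.8114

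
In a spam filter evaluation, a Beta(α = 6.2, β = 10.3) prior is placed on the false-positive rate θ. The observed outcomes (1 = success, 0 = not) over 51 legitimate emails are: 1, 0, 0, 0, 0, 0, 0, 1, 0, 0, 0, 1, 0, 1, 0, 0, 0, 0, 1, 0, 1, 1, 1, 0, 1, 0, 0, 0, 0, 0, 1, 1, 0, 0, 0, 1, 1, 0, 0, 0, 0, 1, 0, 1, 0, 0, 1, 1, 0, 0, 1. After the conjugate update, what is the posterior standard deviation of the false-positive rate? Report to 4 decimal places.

0.0579

The Beta prior is conjugate to a Binomial/Bernoulli likelihood; the update adds successes to α and failures to β.
Posterior: Beta(α+k, β+n−k) = Beta(6.2+18, 10.3+33) = Beta(24.2, 43.3).
Var = αβ/((α+β)²(α+β+1)) = 24.2·43.3/(67.5²·68.5) = 0.00335742; SD = √0.00335742 = 0.0579.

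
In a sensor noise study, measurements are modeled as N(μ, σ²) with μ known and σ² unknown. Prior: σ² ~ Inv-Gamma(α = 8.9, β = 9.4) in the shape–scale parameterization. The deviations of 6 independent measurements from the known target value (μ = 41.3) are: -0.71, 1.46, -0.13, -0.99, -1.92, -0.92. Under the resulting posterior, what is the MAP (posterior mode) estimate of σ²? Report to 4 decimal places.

1.0452

With known mean μ and an Inverse-Gamma(α, β) prior on σ², the Normal likelihood is conjugate: posterior is Inv-Gamma(α + n/2, β + Σ(xᵢ−μ)²/2).
Σ(xᵢ−μ)² = (-0.71)² + (1.46)² + (-0.13)² + (-0.99)² + (-1.92)² + (-0.92)² = 8.1655.
Posterior: Inv-Gamma(8.9 + 6/2, 9.4 + 8.1655/2) = Inv-Gamma(11.90, 13.48275).
Mode = β/(α+1) = 13.48275/12.90 = 1.0452.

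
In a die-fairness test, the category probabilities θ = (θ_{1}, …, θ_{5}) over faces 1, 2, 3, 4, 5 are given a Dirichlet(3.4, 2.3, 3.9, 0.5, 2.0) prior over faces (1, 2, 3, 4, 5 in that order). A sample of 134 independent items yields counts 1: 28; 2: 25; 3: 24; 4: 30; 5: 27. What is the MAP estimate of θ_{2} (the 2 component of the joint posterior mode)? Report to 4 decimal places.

0.1864

The Dirichlet prior is conjugate to the Multinomial likelihood: each posterior αⱼ = prior αⱼ + observed count nⱼ.
Posterior concentration: (31.4, 27.3, 27.9, 30.5, 29.0), total = 146.1.
Joint mode component: (α_{2}−1)/(Σα−K) = 26.3/141.1 = 0.1864.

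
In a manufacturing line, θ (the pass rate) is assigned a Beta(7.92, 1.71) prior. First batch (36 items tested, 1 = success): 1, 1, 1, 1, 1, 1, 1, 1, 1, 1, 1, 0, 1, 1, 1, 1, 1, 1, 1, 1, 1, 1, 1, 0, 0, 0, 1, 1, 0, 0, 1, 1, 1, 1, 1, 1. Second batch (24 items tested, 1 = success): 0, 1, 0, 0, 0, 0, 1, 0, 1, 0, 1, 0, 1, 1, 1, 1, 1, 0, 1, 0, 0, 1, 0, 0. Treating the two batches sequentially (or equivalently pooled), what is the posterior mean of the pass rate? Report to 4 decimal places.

0.7026

The Beta prior is conjugate to a Binomial/Bernoulli likelihood; the update adds successes to α and failures to β.
After batch 1: Beta(7.92+30, 1.71+6) = Beta(37.92, 7.71).
After batch 2: Beta(37.92+11, 7.71+13) = Beta(48.92, 20.71).
Posterior mean = α/(α+β) = 48.92/69.63 = 0.7026.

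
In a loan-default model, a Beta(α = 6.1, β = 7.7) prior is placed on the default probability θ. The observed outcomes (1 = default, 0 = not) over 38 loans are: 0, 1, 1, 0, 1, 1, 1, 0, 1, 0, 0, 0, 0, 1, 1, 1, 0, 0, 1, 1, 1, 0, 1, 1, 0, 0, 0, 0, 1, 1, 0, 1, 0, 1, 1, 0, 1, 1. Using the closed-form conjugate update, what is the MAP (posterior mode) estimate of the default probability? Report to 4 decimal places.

0.5241

The Beta prior is conjugate to a Binomial/Bernoulli likelihood; the update adds successes to α and failures to β.
Posterior: Beta(α+k, β+n−k) = Beta(6.1+21, 7.7+17) = Beta(27.1, 24.7).
Mode of Beta(a,b) for a,b>1 is (a−1)/(a+b−2) = 26.1/49.8 = 0.5241.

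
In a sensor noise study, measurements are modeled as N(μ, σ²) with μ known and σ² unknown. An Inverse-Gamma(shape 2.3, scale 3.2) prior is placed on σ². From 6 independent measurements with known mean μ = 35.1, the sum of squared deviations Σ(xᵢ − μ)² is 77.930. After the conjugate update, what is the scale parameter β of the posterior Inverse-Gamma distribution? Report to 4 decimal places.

42.1650

With known mean μ and an Inverse-Gamma(α, β) prior on σ², the Normal likelihood is conjugate: posterior is Inv-Gamma(α + n/2, β + Σ(xᵢ−μ)²/2).
Posterior: Inv-Gamma(2.3 + 6/2, 3.2 + 77.930/2) = Inv-Gamma(5.30, 42.1650).
Posterior β = 42.1650.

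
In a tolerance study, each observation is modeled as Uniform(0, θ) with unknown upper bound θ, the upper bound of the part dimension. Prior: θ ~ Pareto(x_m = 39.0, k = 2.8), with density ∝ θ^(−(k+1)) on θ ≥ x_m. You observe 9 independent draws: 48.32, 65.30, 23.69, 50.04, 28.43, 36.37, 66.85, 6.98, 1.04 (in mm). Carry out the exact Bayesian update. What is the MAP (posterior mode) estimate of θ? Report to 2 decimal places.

A Pareto(scale x_m, shape k) prior on the upper bound θ of Uniform(0, θ) is conjugate: posterior is Pareto(max(x_m, max xᵢ), k + n).
Sample maximum = 66.85; prior scale x_m = 39.0 → posterior scale = max = 66.85.
Posterior shape = 2.8 + 9 = 11.8.
The Pareto density is decreasing on [x_m, ∞), so the mode is x_m = 66.85.

66.85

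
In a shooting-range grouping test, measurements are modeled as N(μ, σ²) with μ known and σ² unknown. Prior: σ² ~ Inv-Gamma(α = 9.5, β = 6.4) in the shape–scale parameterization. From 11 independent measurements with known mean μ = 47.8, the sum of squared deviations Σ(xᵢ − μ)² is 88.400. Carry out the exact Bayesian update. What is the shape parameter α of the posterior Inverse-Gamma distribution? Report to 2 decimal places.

15.00

With known mean μ and an Inverse-Gamma(α, β) prior on σ², the Normal likelihood is conjugate: posterior is Inv-Gamma(α + n/2, β + Σ(xᵢ−μ)²/2).
Posterior: Inv-Gamma(9.5 + 11/2, 6.4 + 88.400/2) = Inv-Gamma(15.00, 50.6000).
Posterior α = 15.00.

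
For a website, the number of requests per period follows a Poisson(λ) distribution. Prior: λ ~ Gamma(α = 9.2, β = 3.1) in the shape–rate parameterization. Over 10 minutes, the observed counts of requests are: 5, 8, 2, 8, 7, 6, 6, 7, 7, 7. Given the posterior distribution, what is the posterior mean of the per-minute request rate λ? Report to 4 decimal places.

5.5115

With a Gamma(shape α, rate β) prior, the Poisson likelihood is conjugate: the posterior is Gamma(α + ΣXᵢ, β + n).
Sum of counts S = 63 over n = 10 minutes.
Posterior: Gamma(α+S, β+n) = Gamma(9.2+63, 3.1+10) = Gamma(72.2, 13.1).
Posterior mean = α/β = 72.2/13.1 = 5.5115.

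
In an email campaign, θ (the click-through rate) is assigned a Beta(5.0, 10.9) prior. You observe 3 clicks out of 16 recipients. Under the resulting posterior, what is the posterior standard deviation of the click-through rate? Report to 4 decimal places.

0.0756

The Beta prior is conjugate to a Binomial/Bernoulli likelihood; the update adds successes to α and failures to β.
Posterior: Beta(α+k, β+n−k) = Beta(5.0+3, 10.9+13) = Beta(8.0, 23.9).
Var = αβ/((α+β)²(α+β+1)) = 8.0·23.9/(31.9²·32.9) = 0.00571098; SD = √0.00571098 = 0.0756.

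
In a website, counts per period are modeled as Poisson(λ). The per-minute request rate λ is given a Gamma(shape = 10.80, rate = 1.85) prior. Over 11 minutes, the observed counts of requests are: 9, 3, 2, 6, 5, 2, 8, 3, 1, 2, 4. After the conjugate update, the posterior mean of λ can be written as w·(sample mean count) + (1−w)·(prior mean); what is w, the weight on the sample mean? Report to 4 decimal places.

0.8560

With a Gamma(shape α, rate β) prior, the Poisson likelihood is conjugate: the posterior is Gamma(α + ΣXᵢ, β + n).
Posterior mean = (α₀+S)/(β₀+n) = [n/(β₀+n)]·(S/n) + [β₀/(β₀+n)]·(α₀/β₀), so only n and β₀ enter the weight.
Weight on data w = n/(β₀+n) = 11/(1.85+11) = 11/12.85 = 0.8560.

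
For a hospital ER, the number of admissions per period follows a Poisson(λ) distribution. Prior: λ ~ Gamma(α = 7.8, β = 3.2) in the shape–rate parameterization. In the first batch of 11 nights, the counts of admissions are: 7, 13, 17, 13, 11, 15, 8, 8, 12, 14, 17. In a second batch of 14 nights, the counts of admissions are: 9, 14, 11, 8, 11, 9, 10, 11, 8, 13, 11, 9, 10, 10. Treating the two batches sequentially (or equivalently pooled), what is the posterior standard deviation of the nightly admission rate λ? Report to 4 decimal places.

With a Gamma(shape α, rate β) prior, the Poisson likelihood is conjugate: the posterior is Gamma(α + ΣXᵢ, β + n).
Batch 1: sum of counts S = 135 over n = 11 nights.
After batch 1: Gamma(α+S, β+n) = Gamma(7.8+135, 3.2+11) = Gamma(142.8, 14.2).
Batch 2: sum of counts S = 144 over n = 14 nights.
After batch 2: Gamma(α+S, β+n) = Gamma(142.8+144, 14.2+14) = Gamma(286.8, 28.2).
SD = √α/β = √286.8/28.2 = 0.6005.

0.6005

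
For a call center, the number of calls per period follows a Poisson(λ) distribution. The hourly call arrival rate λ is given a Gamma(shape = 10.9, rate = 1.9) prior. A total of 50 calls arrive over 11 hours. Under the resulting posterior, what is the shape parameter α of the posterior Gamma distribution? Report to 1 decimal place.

With a Gamma(shape α, rate β) prior, the Poisson likelihood is conjugate: the posterior is Gamma(α + ΣXᵢ, β + n).
Posterior: Gamma(α+S, β+n) = Gamma(10.9+50, 1.9+11) = Gamma(60.9, 12.9).
Posterior α = 60.9.

60.9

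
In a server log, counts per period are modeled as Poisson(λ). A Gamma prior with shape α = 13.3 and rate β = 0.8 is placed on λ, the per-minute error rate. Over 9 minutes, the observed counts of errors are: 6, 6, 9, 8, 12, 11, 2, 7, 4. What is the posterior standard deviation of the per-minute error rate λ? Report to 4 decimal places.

With a Gamma(shape α, rate β) prior, the Poisson likelihood is conjugate: the posterior is Gamma(α + ΣXᵢ, β + n).
Sum of counts S = 65 over n = 9 minutes.
Posterior: Gamma(α+S, β+n) = Gamma(13.3+65, 0.8+9) = Gamma(78.3, 9.8).
SD = √α/β = √78.3/9.8 = 0.9029.

0.9029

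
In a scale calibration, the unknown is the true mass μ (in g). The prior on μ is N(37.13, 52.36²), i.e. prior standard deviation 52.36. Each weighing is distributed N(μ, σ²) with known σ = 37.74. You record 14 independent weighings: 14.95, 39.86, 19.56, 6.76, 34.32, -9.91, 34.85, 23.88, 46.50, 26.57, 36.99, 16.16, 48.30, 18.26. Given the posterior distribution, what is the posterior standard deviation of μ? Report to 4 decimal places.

For Normal data with known variance σ², a Normal(μ₀, σ₀²) prior on μ is conjugate. Posterior precision = 1/σ₀² + n/σ²; posterior mean is the precision-weighted average of μ₀ and x̄.
σ₀² = 52.36² = 2741.5696, σ² = 37.74² = 1424.3076; σ² + n·σ₀² = 1424.3076 + 14·2741.5696 = 39806.282.
Posterior precision = 1/σ₀² + n/σ² = 1/2741.5696 + 14/1424.3076 = (σ² + n·σ₀²)/(σ₀²σ²) = 39806.282/(2741.5696·1424.3076); posterior variance σₙ² = σ₀²σ²/(σ² + n·σ₀²) = 2741.5696·1424.3076/39806.282 = 98.096035.
Posterior SD = √σₙ² = √(2741.5696·1424.3076/39806.282) = 9.9043.

9.9043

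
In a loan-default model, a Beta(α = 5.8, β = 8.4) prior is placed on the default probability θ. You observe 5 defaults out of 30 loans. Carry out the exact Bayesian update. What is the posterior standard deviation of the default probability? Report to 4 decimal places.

The Beta prior is conjugate to a Binomial/Bernoulli likelihood; the update adds successes to α and failures to β.
Posterior: Beta(α+k, β+n−k) = Beta(5.8+5, 8.4+25) = Beta(10.8, 33.4).
Var = αβ/((α+β)²(α+β+1)) = 10.8·33.4/(44.2²·45.2) = 0.00408495; SD = √0.00408495 = 0.0639.

0.0639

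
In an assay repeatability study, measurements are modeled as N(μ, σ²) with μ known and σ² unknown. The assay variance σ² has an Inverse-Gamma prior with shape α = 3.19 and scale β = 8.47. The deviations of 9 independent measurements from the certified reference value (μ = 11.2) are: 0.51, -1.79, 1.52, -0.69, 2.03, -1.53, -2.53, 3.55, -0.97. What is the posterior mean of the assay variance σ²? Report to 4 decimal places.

With known mean μ and an Inverse-Gamma(α, β) prior on σ², the Normal likelihood is conjugate: posterior is Inv-Gamma(α + n/2, β + Σ(xᵢ−μ)²/2).
Σ(xᵢ−μ)² = (0.51)² + (-1.79)² + (1.52)² + (-0.69)² + (2.03)² + (-1.53)² + (-2.53)² + (3.55)² + (-0.97)² = 32.6568.
Posterior: Inv-Gamma(3.19 + 9/2, 8.47 + 32.6568/2) = Inv-Gamma(7.69, 24.79840).
E[σ²|data] = β/(α−1) = 24.79840/6.69 = 3.7068.

3.7068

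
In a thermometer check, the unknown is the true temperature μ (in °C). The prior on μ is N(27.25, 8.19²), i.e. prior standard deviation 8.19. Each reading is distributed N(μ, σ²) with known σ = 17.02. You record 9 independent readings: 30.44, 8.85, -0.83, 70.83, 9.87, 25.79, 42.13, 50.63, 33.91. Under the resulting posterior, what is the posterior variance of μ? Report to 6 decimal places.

21.749929

For Normal data with known variance σ², a Normal(μ₀, σ₀²) prior on μ is conjugate. Posterior precision = 1/σ₀² + n/σ²; posterior mean is the precision-weighted average of μ₀ and x̄.
σ₀² = 8.19² = 67.0761, σ² = 17.02² = 289.6804; σ² + n·σ₀² = 289.6804 + 9·67.0761 = 893.3653.
Posterior precision = 1/σ₀² + n/σ² = 1/67.0761 + 9/289.6804 = (σ² + n·σ₀²)/(σ₀²σ²) = 893.3653/(67.0761·289.6804); posterior variance σₙ² = σ₀²σ²/(σ² + n·σ₀²) = 67.0761·289.6804/893.3653 = 21.749929.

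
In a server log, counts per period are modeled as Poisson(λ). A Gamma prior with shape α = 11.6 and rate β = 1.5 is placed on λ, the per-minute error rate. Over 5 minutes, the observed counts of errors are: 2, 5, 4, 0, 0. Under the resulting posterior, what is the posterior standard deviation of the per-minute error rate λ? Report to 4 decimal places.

With a Gamma(shape α, rate β) prior, the Poisson likelihood is conjugate: the posterior is Gamma(α + ΣXᵢ, β + n).
Sum of counts S = 11 over n = 5 minutes.
Posterior: Gamma(α+S, β+n) = Gamma(11.6+11, 1.5+5) = Gamma(22.6, 6.5).
SD = √α/β = √22.6/6.5 = 0.7314.

0.7314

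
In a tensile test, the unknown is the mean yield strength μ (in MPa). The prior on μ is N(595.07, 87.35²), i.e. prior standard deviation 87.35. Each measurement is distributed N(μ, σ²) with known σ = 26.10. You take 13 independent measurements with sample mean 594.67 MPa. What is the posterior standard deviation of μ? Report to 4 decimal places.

7.2141

For Normal data with known variance σ², a Normal(μ₀, σ₀²) prior on μ is conjugate. Posterior precision = 1/σ₀² + n/σ²; posterior mean is the precision-weighted average of μ₀ and x̄.
σ₀² = 87.35² = 7630.0225, σ² = 26.10² = 681.21; σ² + n·σ₀² = 681.21 + 13·7630.0225 = 99871.5025.
Posterior precision = 1/σ₀² + n/σ² = 1/7630.0225 + 13/681.21 = (σ² + n·σ₀²)/(σ₀²σ²) = 99871.5025/(7630.0225·681.21); posterior variance σₙ² = σ₀²σ²/(σ² + n·σ₀²) = 7630.0225·681.21/99871.5025 = 52.043351.
Posterior SD = √σₙ² = √(7630.0225·681.21/99871.5025) = 7.2141.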